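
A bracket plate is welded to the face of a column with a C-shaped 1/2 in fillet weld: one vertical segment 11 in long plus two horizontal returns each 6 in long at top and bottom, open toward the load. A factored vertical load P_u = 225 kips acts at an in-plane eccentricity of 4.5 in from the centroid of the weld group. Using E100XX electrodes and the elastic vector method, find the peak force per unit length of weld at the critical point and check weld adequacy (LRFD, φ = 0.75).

E100XX → F_EXX = 100 ksi.
Total weld length L_w = 23 in. Treat welds as unit-width lines.
Centroid: x̄ = 2×6×3 / 23 = 1.565 in from the vertical weld.
Polar moment about centroid: J = I_x + I_y = [11³/12 + 2×6×5.5²] + [11×1.565² + 2(6³/12 + 6×1.435²)] = 561.6 in³.
Direct shear f_v = P/L_w = 225 / 23 = 9.783 kip/in (vertical).
Torsion M = P·e = 225 × 4.5 = 1012.5 kip·in.
Critical point at (x, y) = (4.435, 5.5) from centroid. f_tx = M·y/J = 9.916 kip/in; f_ty = M·x/J = 7.996 kip/in.
Resultant f_max = √[f_tx² + (f_v + f_ty)²] = √[9.916² + (9.783 + 7.996)²] = 20.36 kip/in.
Capacity per unit length: φr_n = 0.75 × 0.6 × 100 × (0.707 × 0.5) = 15.91 kip/in.
20.36 > 15.91 → NOT adequate.

f_max ≈ 20.4 kip/in; NOT adequate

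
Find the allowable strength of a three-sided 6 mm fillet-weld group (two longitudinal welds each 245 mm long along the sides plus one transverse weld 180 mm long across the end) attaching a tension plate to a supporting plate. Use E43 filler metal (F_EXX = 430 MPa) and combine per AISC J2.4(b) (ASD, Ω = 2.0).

t_e = 0.707 × 6 = 4.242 mm.
R_nwl = 0.6 × 430 × 4.242 × 490 × 10⁻³ = 536.3 kN (longitudinal, 2 welds).
R_nwt = 0.6 × 430 × 4.242 × 180 × 10⁻³ = 197 kN (transverse, base value).
(i) R_nwl + R_nwt = 733.3 kN; (ii) 0.85 R_nwl + 1.5 R_nwt = 751.3 kN.
R_n = max = 751.3 kN [governs: (ii)]; R_n/Ω = 375.7 kN.

R_n/Ω ≈ 376 kN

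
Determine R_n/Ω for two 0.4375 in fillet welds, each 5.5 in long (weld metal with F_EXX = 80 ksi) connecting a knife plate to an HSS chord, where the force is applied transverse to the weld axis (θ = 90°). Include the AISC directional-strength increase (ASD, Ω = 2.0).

t_e = 0.707 × 0.4375 = 0.3093 in; A_we = 0.3093 × 11 = 3.402 in².
Directional factor: 1.0 + 0.5 sin^1.5(90°) = 1.5.
F_nw = 0.6 × 80 × 1.5 = 72 ksi.
R_n/Ω = (72 × 3.402) / 2.0 = 122.5 kips.

R_n/Ω ≈ 122 kips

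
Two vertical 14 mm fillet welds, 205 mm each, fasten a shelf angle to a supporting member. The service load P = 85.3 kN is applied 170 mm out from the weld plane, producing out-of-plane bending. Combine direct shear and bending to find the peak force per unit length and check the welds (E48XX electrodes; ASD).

E48XX → F_EXX = 480 MPa.
L_w = 2 × 205 = 410 mm; section modulus (unit throat) S = 2 × L²/6 = 14010 mm².
Direct shear f_v = P/L_w = 85.3×10³/410 = 208 N/mm.
Moment M = P × e = 85.3×10³ × 170 = 14501000 N·mm; bending f_b = M/S = 1035 N/mm.
f_max = √(f_v² + f_b²) = √(208² + 1035²) = 1056 N/mm.
r_n/Ω = (1/2.0) × 0.6 × 480 × (0.707 × 14) = 1425 N/mm → adequate.

f_max ≈ 1060 N/mm; adequate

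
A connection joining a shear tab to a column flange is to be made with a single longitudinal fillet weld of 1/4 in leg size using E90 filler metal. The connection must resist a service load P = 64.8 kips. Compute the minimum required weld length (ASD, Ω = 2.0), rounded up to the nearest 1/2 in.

E90XX → F_EXX = 90 ksi.
Throat t_e = 0.707 × 0.25 = 0.1767 in.
r_n/Ω = (0.6 × 90 × 0.1767) / 2.0 = 4.772 kip/in.
L_req = P / (r_n/Ω) = 64.8 / 4.772 = 13.58 in total.
Round up → use L = 14 in.

L = 14 in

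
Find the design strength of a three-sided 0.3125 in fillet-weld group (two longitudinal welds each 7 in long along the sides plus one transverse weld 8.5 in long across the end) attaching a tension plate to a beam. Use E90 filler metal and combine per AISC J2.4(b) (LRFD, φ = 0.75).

E90XX → F_EXX = 90 ksi.
t_e = 0.707 × 0.3125 = 0.2209 in.
R_nwl = 0.6 × 90 × 0.2209 × 14 = 167 kips (longitudinal, 2 welds).
R_nwt = 0.6 × 90 × 0.2209 × 8.5 = 101.4 kips (transverse, base value).
(i) R_nwl + R_nwt = 268.4 kips; (ii) 0.85 R_nwl + 1.5 R_nwt = 294.1 kips.
R_n = max = 294.1 kips [governs: (ii)]; φR_n = 220.6 kips.

φR_n ≈ 221 kips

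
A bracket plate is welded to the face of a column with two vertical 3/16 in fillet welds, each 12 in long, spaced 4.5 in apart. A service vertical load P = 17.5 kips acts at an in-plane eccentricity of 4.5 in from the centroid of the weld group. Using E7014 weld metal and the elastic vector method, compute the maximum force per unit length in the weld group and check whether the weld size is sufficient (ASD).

E70XX → F_EXX = 70 ksi.
Total weld length L_w = 24 in. Treat welds as unit-width lines.
Polar moment about centroid: J = 2[d³/12 + d(b/2)²] = 2[12³/12 + 12×2.25²] = 409.5 in³.
Direct shear f_v = P/L_w = 17.5 / 24 = 0.7292 kip/in (vertical).
Torsion M = P·e = 17.5 × 4.5 = 78.75 kip·in.
Critical point at (x, y) = (2.25, 6) from centroid. f_tx = M·y/J = 1.154 kip/in; f_ty = M·x/J = 0.4327 kip/in.
Resultant f_max = √[f_tx² + (f_v + f_ty)²] = √[1.154² + (0.7292 + 0.4327)²] = 1.637 kip/in.
Capacity per unit length: r_n/Ω = (1/2.0) × 0.6 × 70 × (0.707 × 0.1875) = 2.784 kip/in.
1.637 ≤ 2.784 → adequate.

f_max ≈ 1.64 kip/in; adequate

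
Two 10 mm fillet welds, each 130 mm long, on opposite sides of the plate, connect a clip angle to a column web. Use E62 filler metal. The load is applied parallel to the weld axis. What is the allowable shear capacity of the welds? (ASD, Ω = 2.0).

R_n/Ω ≈ 342 kN

E62XX → F_EXX = 620 MPa.
Effective throat t_e = 0.707 × 10 = 7.07 mm.
Total length L = 260 mm; A_we = 7.07 × 260 = 1838 mm².
F_nw = 0.6 F_EXX = 0.6 × 620 = 372 MPa.
R_n = 372 × 1838 × 10⁻³ = 683.8 kN; R_n/Ω = 683.8/2.0 = 341.9 kN.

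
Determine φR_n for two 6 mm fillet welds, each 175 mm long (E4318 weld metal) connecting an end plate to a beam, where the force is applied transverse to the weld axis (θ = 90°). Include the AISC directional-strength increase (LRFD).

E43XX → F_EXX = 430 MPa.
t_e = 0.707 × 6 = 4.242 mm; A_we = 4.242 × 350 = 1485 mm².
Directional factor: 1.0 + 0.5 sin^1.5(90°) = 1.5.
F_nw = 0.6 × 430 × 1.5 = 387 MPa.
φR_n = 0.75 × 387 × 1485 × 10⁻³ = 430.9 kN.

φR_n ≈ 431 kN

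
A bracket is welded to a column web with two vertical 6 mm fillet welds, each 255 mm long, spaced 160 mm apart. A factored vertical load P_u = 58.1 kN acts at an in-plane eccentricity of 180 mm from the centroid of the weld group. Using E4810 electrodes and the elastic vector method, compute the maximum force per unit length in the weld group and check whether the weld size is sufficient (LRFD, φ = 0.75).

f_max ≈ 336 N/mm; adequate

E48XX → F_EXX = 480 MPa.
Total weld length L_w = 510 mm. Treat welds as unit-width lines.
Polar moment about centroid: J = 2[d³/12 + d(b/2)²] = 2[255³/12 + 255×80²] = 6028000 mm³.
Direct shear f_v = P/L_w = 58.1×10³ / 510 = 113.9 N/mm (vertical).
Torsion M = P·e = 58.1×10³ × 180 = 10458000 N·mm.
Critical point at (x, y) = (80, 127.5) from centroid. f_tx = M·y/J = 221.2 N/mm; f_ty = M·x/J = 138.8 N/mm.
Resultant f_max = √[f_tx² + (f_v + f_ty)²] = √[221.2² + (113.9 + 138.8)²] = 335.9 N/mm.
Capacity per unit length: φr_n = 0.75 × 0.6 × 480 × (0.707 × 6) = 916.3 N/mm.
335.9 ≤ 916.3 → adequate.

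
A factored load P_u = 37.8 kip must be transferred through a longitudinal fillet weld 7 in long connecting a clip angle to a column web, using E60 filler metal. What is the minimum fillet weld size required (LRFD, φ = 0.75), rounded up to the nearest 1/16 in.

E60XX → F_EXX = 60 ksi.
Total weld length L = 7 in.
Required throat t_e = P_u / (φ × 0.6 F_EXX × L) = 37.8 / (0.75 × 0.6 × 60 × 7) = 0.2 in.
Required leg w = t_e / 0.707 = 0.2829 in → use 5/16 in.

w = 5/16 in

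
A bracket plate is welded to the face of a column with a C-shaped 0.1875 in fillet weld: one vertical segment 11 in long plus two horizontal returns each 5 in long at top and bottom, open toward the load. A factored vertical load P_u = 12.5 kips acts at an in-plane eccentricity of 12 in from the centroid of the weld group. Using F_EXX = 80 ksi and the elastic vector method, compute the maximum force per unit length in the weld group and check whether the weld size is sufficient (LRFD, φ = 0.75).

Total weld length L_w = 21 in. Treat welds as unit-width lines.
Centroid: x̄ = 2×5×2.5 / 21 = 1.19 in from the vertical weld.
Polar moment about centroid: J = I_x + I_y = [11³/12 + 2×5×5.5²] + [11×1.19² + 2(5³/12 + 5×1.31²)] = 467 in³.
Direct shear f_v = P/L_w = 12.5 / 21 = 0.5952 kip/in (vertical).
Torsion M = P·e = 12.5 × 12 = 150 kip·in.
Critical point at (x, y) = (3.81, 5.5) from centroid. f_tx = M·y/J = 1.767 kip/in; f_ty = M·x/J = 1.224 kip/in.
Resultant f_max = √[f_tx² + (f_v + f_ty)²] = √[1.767² + (0.5952 + 1.224)²] = 2.536 kip/in.
Capacity per unit length: φr_n = 0.75 × 0.6 × 80 × (0.707 × 0.1875) = 4.772 kip/in.
2.536 ≤ 4.772 → adequate.

f_max ≈ 2.54 kip/in; adequate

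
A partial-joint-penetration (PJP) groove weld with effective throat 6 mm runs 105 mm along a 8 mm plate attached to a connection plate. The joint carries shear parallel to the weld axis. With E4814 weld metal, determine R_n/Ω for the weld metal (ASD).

R_n/Ω ≈ 90.7 kN

E48XX → F_EXX = 480 MPa.
Effective throat (given) t_e = 6 mm.
A_we = 6 × 105 = 630 mm².
F_nw = 0.6 F_EXX = 288 MPa.
R_n/Ω = (288 × 630) / 2.0 × 10⁻³ = 90.72 kN.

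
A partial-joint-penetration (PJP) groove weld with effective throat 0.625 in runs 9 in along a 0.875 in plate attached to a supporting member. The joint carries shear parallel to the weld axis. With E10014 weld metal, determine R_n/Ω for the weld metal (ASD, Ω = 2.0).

E100XX → F_EXX = 100 ksi.
Effective throat (given) t_e = 0.625 in.
A_we = 0.625 × 9 = 5.625 in².
F_nw = 0.6 F_EXX = 60 ksi.
R_n/Ω = (60 × 5.625) / 2.0 = 168.8 kips.

R_n/Ω ≈ 169 kips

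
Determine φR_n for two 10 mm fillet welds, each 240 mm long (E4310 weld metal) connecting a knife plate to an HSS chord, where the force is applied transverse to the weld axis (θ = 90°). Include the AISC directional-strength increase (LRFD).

E43XX → F_EXX = 430 MPa.
t_e = 0.707 × 10 = 7.07 mm; A_we = 7.07 × 480 = 3394 mm².
Directional factor: 1.0 + 0.5 sin^1.5(90°) = 1.5.
F_nw = 0.6 × 430 × 1.5 = 387 MPa.
φR_n = 0.75 × 387 × 3394 × 10⁻³ = 985 kN.

φR_n ≈ 985 kN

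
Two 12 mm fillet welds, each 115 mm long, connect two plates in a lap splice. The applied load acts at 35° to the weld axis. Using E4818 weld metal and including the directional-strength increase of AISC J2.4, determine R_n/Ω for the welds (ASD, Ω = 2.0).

E48XX → F_EXX = 480 MPa.
t_e = 0.707 × 12 = 8.484 mm; A_we = 8.484 × 230 = 1951 mm².
Directional factor: 1.0 + 0.5 sin^1.5(35°) = 1.217.
F_nw = 0.6 × 480 × 1.217 = 350.6 MPa.
R_n/Ω = (350.6 × 1951) / 2.0 × 10⁻³ = 342 kN.

R_n/Ω ≈ 342 kN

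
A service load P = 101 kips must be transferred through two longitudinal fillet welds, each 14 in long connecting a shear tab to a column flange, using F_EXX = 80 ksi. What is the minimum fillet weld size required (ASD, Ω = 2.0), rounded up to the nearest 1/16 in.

w = 1/4 in

Total weld length L = 28 in.
Required throat t_e = P × Ω / (0.6 F_EXX × L) = 101 × 2.0 / (0.6 × 80 × 28) = 0.1503 in.
Required leg w = t_e / 0.707 = 0.2126 in → use 1/4 in.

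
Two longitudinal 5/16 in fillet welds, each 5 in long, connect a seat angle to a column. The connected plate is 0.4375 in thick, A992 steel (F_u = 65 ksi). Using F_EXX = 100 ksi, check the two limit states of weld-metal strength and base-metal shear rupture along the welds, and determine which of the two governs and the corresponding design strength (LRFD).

φR_n ≈ 99.4 kips (weld metal governs)

t_e = 0.707 × 0.3125 = 0.2209 in; L = 10 in.
Weld metal: φR_n = 0.75 × 0.6 × 100 × 0.2209 × 10 = 99.42 kips.
Base metal (shear rupture): φR_n = 0.75 × 0.6 × 65 × 0.4375 × 10 = 128 kips.
Governing: weld metal.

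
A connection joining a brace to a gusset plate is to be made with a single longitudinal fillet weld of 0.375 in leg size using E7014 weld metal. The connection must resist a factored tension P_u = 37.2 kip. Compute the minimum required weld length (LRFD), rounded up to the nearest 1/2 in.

L = 4.5 in

E70XX → F_EXX = 70 ksi.
Throat t_e = 0.707 × 0.375 = 0.2651 in.
φr_n = 0.75 × 0.6 × 70 × 0.2651 = 8.351 kip/in.
L_req = P_u / φr_n = 37.2 / 8.351 = 4.454 in total.
Round up → use L = 4.5 in.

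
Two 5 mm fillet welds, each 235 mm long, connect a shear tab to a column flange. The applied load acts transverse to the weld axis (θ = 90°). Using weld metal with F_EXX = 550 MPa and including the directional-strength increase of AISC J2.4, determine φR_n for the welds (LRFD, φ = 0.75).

t_e = 0.707 × 5 = 3.535 mm; A_we = 3.535 × 470 = 1661 mm².
Directional factor: 1.0 + 0.5 sin^1.5(90°) = 1.5.
F_nw = 0.6 × 550 × 1.5 = 495 MPa.
φR_n = 0.75 × 495 × 1661 × 10⁻³ = 616.8 kN.

φR_n ≈ 617 kN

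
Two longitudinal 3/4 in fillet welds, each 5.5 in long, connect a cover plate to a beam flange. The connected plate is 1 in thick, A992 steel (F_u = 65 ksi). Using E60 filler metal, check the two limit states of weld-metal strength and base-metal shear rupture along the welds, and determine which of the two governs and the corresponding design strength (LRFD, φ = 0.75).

φR_n ≈ 157 kips (weld metal governs)

E60XX → F_EXX = 60 ksi.
t_e = 0.707 × 0.75 = 0.5302 in; L = 11 in.
Weld metal: φR_n = 0.75 × 0.6 × 60 × 0.5302 × 11 = 157.5 kips.
Base metal (shear rupture): φR_n = 0.75 × 0.6 × 65 × 1 × 11 = 321.8 kips.
Governing: weld metal.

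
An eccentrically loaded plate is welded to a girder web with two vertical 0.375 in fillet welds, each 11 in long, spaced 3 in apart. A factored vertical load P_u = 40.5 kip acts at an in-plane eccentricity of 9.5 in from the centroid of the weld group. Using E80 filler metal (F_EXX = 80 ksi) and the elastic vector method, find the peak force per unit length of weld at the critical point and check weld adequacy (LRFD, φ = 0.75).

Total weld length L_w = 22 in. Treat welds as unit-width lines.
Polar moment about centroid: J = 2[d³/12 + d(b/2)²] = 2[11³/12 + 11×1.5²] = 271.3 in³.
Direct shear f_v = P/L_w = 40.5 / 22 = 1.841 kip/in (vertical).
Torsion M = P·e = 40.5 × 9.5 = 384.75 kip·in.
Critical point at (x, y) = (1.5, 5.5) from centroid. f_tx = M·y/J = 7.799 kip/in; f_ty = M·x/J = 2.127 kip/in.
Resultant f_max = √[f_tx² + (f_v + f_ty)²] = √[7.799² + (1.841 + 2.127)²] = 8.75 kip/in.
Capacity per unit length: φr_n = 0.75 × 0.6 × 80 × (0.707 × 0.375) = 9.544 kip/in.
8.75 ≤ 9.544 → adequate.

f_max ≈ 8.75 kip/in; adequate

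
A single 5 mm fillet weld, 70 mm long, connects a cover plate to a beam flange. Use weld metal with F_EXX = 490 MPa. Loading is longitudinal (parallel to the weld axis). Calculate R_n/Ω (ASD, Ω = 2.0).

Effective throat t_e = 0.707 × 5 = 3.535 mm.
Total length L = 70 mm; A_we = 3.535 × 70 = 247.4 mm².
F_nw = 0.6 F_EXX = 0.6 × 490 = 294 MPa.
R_n = 294 × 247.4 × 10⁻³ = 72.75 kN; R_n/Ω = 72.75/2.0 = 36.38 kN.

R_n/Ω ≈ 36.4 kN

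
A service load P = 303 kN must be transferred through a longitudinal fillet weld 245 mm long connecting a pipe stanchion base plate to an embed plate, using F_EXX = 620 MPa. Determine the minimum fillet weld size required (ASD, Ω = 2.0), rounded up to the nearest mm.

w = 10 mm

Total weld length L = 245 mm.
Required throat t_e = P × Ω / (0.6 F_EXX × L) = 303 × 2.0 / (0.6 × 620 × 245 × 10⁻³) = 6.649 mm.
Required leg w = t_e / 0.707 = 9.405 mm → use 10 mm.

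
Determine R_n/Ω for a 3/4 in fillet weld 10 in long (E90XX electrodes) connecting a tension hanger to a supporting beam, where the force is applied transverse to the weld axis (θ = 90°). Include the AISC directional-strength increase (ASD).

E90XX → F_EXX = 90 ksi.
t_e = 0.707 × 0.75 = 0.5302 in; A_we = 0.5302 × 10 = 5.303 in².
Directional factor: 1.0 + 0.5 sin^1.5(90°) = 1.5.
F_nw = 0.6 × 90 × 1.5 = 81 ksi.
R_n/Ω = (81 × 5.303) / 2.0 = 214.8 kip.

R_n/Ω ≈ 215 kip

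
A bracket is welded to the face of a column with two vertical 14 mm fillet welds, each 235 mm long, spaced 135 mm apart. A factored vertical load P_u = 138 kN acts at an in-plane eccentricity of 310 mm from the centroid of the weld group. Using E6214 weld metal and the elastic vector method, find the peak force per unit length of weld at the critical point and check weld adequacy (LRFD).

f_max ≈ 1510 N/mm; adequate

E62XX → F_EXX = 620 MPa.
Total weld length L_w = 470 mm. Treat welds as unit-width lines.
Polar moment about centroid: J = 2[d³/12 + d(b/2)²] = 2[235³/12 + 235×67.5²] = 4304000 mm³.
Direct shear f_v = P/L_w = 138×10³ / 470 = 293.6 N/mm (vertical).
Torsion M = P·e = 138×10³ × 310 = 42780000 N·mm.
Critical point at (x, y) = (67.5, 117.5) from centroid. f_tx = M·y/J = 1168 N/mm; f_ty = M·x/J = 670.9 N/mm.
Resultant f_max = √[f_tx² + (f_v + f_ty)²] = √[1168² + (293.6 + 670.9)²] = 1515 N/mm.
Capacity per unit length: φr_n = 0.75 × 0.6 × 620 × (0.707 × 14) = 2762 N/mm.
1515 ≤ 2762 → adequate.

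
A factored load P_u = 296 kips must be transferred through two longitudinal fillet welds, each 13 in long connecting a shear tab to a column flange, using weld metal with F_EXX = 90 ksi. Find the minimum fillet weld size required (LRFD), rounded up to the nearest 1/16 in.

Total weld length L = 26 in.
Required throat t_e = P_u / (φ × 0.6 F_EXX × L) = 296 / (0.75 × 0.6 × 90 × 26) = 0.2811 in.
Required leg w = t_e / 0.707 = 0.3976 in → use 7/16 in.

w = 7/16 in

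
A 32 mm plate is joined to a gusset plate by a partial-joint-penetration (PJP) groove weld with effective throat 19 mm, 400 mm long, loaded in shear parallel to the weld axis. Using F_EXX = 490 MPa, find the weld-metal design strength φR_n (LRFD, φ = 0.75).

φR_n ≈ 1680 kN

Effective throat (given) t_e = 19 mm.
A_we = 19 × 400 = 7600 mm².
F_nw = 0.6 F_EXX = 294 MPa.
φR_n = 0.75 × 294 × 7600 × 10⁻³ = 1676 kN.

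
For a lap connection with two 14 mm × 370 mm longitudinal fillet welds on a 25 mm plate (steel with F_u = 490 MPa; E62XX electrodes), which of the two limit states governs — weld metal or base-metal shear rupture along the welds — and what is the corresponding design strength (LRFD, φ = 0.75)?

φR_n ≈ 2040 kN (weld metal governs)

E62XX → F_EXX = 620 MPa.
t_e = 0.707 × 14 = 9.898 mm; L = 740 mm.
Weld metal: φR_n = 0.75 × 0.6 × 620 × 9.898 × 740 × 10⁻³ = 2044 kN.
Base metal (shear rupture): φR_n = 0.75 × 0.6 × 490 × 25 × 740 × 10⁻³ = 4079 kN.
Governing: weld metal.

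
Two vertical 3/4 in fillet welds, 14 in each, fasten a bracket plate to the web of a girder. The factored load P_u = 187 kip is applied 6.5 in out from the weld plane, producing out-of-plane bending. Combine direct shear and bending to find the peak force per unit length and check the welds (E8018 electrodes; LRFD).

f_max ≈ 19.8 kip/in; NOT adequate

E80XX → F_EXX = 80 ksi.
L_w = 2 × 14 = 28 in; section modulus (unit throat) S = 2 × L²/6 = 65.33 in².
Direct shear f_v = P/L_w = 187/28 = 6.679 kip/in.
Moment M = P × e = 187 × 6.5 = 1215.5 kip·in; bending f_b = M/S = 18.6 kip/in.
f_max = √(f_v² + f_b²) = √(6.679² + 18.6²) = 19.77 kip/in.
φr_n = 0.75 × 0.6 × 80 × (0.707 × 0.75) = 19.09 kip/in → NOT adequate.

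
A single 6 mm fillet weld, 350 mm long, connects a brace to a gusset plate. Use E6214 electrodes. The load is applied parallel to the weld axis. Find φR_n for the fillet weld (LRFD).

E62XX → F_EXX = 620 MPa.
Effective throat t_e = 0.707 × 6 = 4.242 mm.
Total length L = 350 mm; A_we = 4.242 × 350 = 1485 mm².
F_nw = 0.6 F_EXX = 0.6 × 620 = 372 MPa.
φR_n = 0.75 × 372 × 1485 × 10⁻³ = 414.2 kN.

φR_n ≈ 414 kN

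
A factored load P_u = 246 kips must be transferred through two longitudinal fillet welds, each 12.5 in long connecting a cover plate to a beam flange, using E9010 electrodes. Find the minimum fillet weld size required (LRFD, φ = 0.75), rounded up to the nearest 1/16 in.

E90XX → F_EXX = 90 ksi.
Total weld length L = 25 in.
Required throat t_e = P_u / (φ × 0.6 F_EXX × L) = 246 / (0.75 × 0.6 × 90 × 25) = 0.243 in.
Required leg w = t_e / 0.707 = 0.3437 in → use 3/8 in.

w = 3/8 in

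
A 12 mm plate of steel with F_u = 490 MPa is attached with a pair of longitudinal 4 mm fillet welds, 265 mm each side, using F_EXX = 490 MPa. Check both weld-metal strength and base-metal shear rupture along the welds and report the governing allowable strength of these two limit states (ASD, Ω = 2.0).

R_n/Ω ≈ 220 kN (weld metal governs)

t_e = 0.707 × 4 = 2.828 mm; L = 530 mm.
Weld metal: R_n/Ω = (1/2.0) × 0.6 × 490 × 2.828 × 530 × 10⁻³ = 220.3 kN.
Base metal (shear rupture): R_n/Ω = (1/2.0) × 0.6 × 490 × 12 × 530 × 10⁻³ = 934.9 kN.
Governing: weld metal.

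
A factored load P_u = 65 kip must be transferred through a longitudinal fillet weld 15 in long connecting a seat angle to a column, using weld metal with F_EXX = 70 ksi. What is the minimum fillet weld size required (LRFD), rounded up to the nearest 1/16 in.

w = 1/4 in

Total weld length L = 15 in.
Required throat t_e = P_u / (φ × 0.6 F_EXX × L) = 65 / (0.75 × 0.6 × 70 × 15) = 0.1376 in.
Required leg w = t_e / 0.707 = 0.1946 in → use 1/4 in.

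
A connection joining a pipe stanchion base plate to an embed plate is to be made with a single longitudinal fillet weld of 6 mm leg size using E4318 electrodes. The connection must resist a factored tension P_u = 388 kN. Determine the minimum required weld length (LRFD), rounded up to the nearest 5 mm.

E43XX → F_EXX = 430 MPa.
Throat t_e = 0.707 × 6 = 4.242 mm.
φr_n = 0.75 × 0.6 × 430 × 4.242 × 10⁻³ = 0.8208 kN/mm.
L_req = P_u / φr_n = 388 / 0.8208 = 472.7 mm total.
Round up → use L = 475 mm.

L = 475 mm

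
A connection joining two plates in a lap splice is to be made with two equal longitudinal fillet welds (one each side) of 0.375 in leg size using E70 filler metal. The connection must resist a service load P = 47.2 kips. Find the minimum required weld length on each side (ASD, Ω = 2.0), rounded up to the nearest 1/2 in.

L = 4.5 in on each side

E70XX → F_EXX = 70 ksi.
Throat t_e = 0.707 × 0.375 = 0.2651 in.
r_n/Ω = (0.6 × 70 × 0.2651) / 2.0 = 5.568 kip/in.
L_req = P / (r_n/Ω) = 47.2 / 5.568 = 8.478 in total.
Per side: 8.478 / 2 = 4.239 in.
Round up → use L = 4.5 in on each side.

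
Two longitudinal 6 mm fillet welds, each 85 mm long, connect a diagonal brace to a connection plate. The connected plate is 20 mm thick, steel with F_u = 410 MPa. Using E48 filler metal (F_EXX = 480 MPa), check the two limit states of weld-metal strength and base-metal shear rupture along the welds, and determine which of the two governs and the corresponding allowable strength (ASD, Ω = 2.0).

t_e = 0.707 × 6 = 4.242 mm; L = 170 mm.
Weld metal: R_n/Ω = (1/2.0) × 0.6 × 480 × 4.242 × 170 × 10⁻³ = 103.8 kN.
Base metal (shear rupture): R_n/Ω = (1/2.0) × 0.6 × 410 × 20 × 170 × 10⁻³ = 418.2 kN.
Governing: weld metal.

R_n/Ω ≈ 104 kN (weld metal governs)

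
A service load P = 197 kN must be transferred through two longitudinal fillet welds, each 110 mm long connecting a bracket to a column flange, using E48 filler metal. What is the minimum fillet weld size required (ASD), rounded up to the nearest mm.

E48XX → F_EXX = 480 MPa.
Total weld length L = 220 mm.
Required throat t_e = P × Ω / (0.6 F_EXX × L) = 197 × 2.0 / (0.6 × 480 × 220 × 10⁻³) = 6.218 mm.
Required leg w = t_e / 0.707 = 8.796 mm → use 9 mm.

w = 9 mm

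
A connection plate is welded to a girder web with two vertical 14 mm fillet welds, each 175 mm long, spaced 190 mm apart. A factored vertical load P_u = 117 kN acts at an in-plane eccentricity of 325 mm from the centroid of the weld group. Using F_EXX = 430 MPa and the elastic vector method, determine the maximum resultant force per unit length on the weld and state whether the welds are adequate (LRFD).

f_max ≈ 1480 N/mm; adequate

Total weld length L_w = 350 mm. Treat welds as unit-width lines.
Polar moment about centroid: J = 2[d³/12 + d(b/2)²] = 2[175³/12 + 175×95²] = 4052000 mm³.
Direct shear f_v = P/L_w = 117×10³ / 350 = 334.3 N/mm (vertical).
Torsion M = P·e = 117×10³ × 325 = 38025000 N·mm.
Critical point at (x, y) = (95, 87.5) from centroid. f_tx = M·y/J = 821.1 N/mm; f_ty = M·x/J = 891.5 N/mm.
Resultant f_max = √[f_tx² + (f_v + f_ty)²] = √[821.1² + (334.3 + 891.5)²] = 1475 N/mm.
Capacity per unit length: φr_n = 0.75 × 0.6 × 430 × (0.707 × 14) = 1915 N/mm.
1475 ≤ 1915 → adequate.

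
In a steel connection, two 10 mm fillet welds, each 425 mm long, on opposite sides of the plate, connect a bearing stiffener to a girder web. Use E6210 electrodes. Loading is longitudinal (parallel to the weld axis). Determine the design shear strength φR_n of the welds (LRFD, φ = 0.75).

E62XX → F_EXX = 620 MPa.
Effective throat t_e = 0.707 × 10 = 7.07 mm.
Total length L = 850 mm; A_we = 7.07 × 850 = 6009 mm².
F_nw = 0.6 F_EXX = 0.6 × 620 = 372 MPa.
φR_n = 0.75 × 372 × 6009 × 10⁻³ = 1677 kN.

φR_n ≈ 1680 kN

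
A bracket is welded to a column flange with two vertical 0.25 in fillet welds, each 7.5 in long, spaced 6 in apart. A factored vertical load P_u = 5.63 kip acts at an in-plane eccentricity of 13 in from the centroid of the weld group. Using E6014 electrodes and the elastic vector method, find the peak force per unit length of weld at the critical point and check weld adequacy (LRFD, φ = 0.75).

E60XX → F_EXX = 60 ksi.
Total weld length L_w = 15 in. Treat welds as unit-width lines.
Polar moment about centroid: J = 2[d³/12 + d(b/2)²] = 2[7.5³/12 + 7.5×3²] = 205.3 in³.
Direct shear f_v = P/L_w = 5.63 / 15 = 0.3753 kip/in (vertical).
Torsion M = P·e = 5.63 × 13 = 73.19 kip·in.
Critical point at (x, y) = (3, 3.75) from centroid. f_tx = M·y/J = 1.337 kip/in; f_ty = M·x/J = 1.069 kip/in.
Resultant f_max = √[f_tx² + (f_v + f_ty)²] = √[1.337² + (0.3753 + 1.069)²] = 1.968 kip/in.
Capacity per unit length: φr_n = 0.75 × 0.6 × 60 × (0.707 × 0.25) = 4.772 kip/in.
1.968 ≤ 4.772 → adequate.

f_max ≈ 1.97 kip/in; adequate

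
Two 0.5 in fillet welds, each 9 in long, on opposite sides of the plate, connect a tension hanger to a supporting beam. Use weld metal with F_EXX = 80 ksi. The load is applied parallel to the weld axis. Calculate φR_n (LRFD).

Effective throat t_e = 0.707 × 0.5 = 0.3535 in.
Total length L = 18 in; A_we = 0.3535 × 18 = 6.363 in².
F_nw = 0.6 F_EXX = 0.6 × 80 = 48 ksi.
φR_n = 0.75 × 48 × 6.363 = 229.1 kips.

φR_n ≈ 229 kips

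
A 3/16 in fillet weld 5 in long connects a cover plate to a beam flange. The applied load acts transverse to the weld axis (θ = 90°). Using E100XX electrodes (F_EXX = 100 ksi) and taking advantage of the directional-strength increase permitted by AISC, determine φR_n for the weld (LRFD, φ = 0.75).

φR_n ≈ 44.7 kips

t_e = 0.707 × 0.1875 = 0.1326 in; A_we = 0.1326 × 5 = 0.6628 in².
Directional factor: 1.0 + 0.5 sin^1.5(90°) = 1.5.
F_nw = 0.6 × 100 × 1.5 = 90 ksi.
φR_n = 0.75 × 90 × 0.6628 = 44.74 kips.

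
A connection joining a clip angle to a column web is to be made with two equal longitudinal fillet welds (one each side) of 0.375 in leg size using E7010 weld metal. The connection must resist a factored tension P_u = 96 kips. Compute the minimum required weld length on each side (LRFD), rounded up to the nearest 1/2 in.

E70XX → F_EXX = 70 ksi.
Throat t_e = 0.707 × 0.375 = 0.2651 in.
φr_n = 0.75 × 0.6 × 70 × 0.2651 = 8.351 kips/in.
L_req = P_u / φr_n = 96 / 8.351 = 11.5 in total.
Per side: 11.5 / 2 = 5.748 in.
Round up → use L = 6 in on each side.

L = 6 in on each side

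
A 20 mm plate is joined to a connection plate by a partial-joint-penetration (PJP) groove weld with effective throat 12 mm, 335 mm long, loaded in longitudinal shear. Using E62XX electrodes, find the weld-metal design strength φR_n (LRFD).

E62XX → F_EXX = 620 MPa.
Effective throat (given) t_e = 12 mm.
A_we = 12 × 335 = 4020 mm².
F_nw = 0.6 F_EXX = 372 MPa.
φR_n = 0.75 × 372 × 4020 × 10⁻³ = 1122 kN.

φR_n ≈ 1120 kN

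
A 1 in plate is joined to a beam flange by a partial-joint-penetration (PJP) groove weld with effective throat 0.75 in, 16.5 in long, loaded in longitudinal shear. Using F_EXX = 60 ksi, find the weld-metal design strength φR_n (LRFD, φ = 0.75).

Effective throat (given) t_e = 0.75 in.
A_we = 0.75 × 16.5 = 12.38 in².
F_nw = 0.6 F_EXX = 36 ksi.
φR_n = 0.75 × 36 × 12.38 = 334.1 kip.

φR_n ≈ 334 kip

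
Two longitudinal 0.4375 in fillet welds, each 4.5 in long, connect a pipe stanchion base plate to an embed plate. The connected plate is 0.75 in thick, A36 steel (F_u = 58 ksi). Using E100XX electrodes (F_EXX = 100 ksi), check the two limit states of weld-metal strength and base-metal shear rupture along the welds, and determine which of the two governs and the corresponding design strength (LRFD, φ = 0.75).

t_e = 0.707 × 0.4375 = 0.3093 in; L = 9 in.
Weld metal: φR_n = 0.75 × 0.6 × 100 × 0.3093 × 9 = 125.3 kip.
Base metal (shear rupture): φR_n = 0.75 × 0.6 × 58 × 0.75 × 9 = 176.2 kip.
Governing: weld metal.

φR_n ≈ 125 kip (weld metal governs)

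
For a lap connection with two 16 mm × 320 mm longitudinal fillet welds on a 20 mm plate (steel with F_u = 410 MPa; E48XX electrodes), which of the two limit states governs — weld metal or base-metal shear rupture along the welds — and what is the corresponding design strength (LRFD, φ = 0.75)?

φR_n ≈ 1560 kN (weld metal governs)

E48XX → F_EXX = 480 MPa.
t_e = 0.707 × 16 = 11.31 mm; L = 640 mm.
Weld metal: φR_n = 0.75 × 0.6 × 480 × 11.31 × 640 × 10⁻³ = 1564 kN.
Base metal (shear rupture): φR_n = 0.75 × 0.6 × 410 × 20 × 640 × 10⁻³ = 2362 kN.
Governing: weld metal.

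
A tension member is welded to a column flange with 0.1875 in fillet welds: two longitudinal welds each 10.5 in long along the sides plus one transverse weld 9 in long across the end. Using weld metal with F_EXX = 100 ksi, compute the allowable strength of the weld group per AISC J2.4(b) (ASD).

R_n/Ω ≈ 125 kip

t_e = 0.707 × 0.1875 = 0.1326 in.
R_nwl = 0.6 × 100 × 0.1326 × 21 = 167 kip (longitudinal, 2 welds).
R_nwt = 0.6 × 100 × 0.1326 × 9 = 71.58 kip (transverse, base value).
(i) R_nwl + R_nwt = 238.6 kip; (ii) 0.85 R_nwl + 1.5 R_nwt = 249.4 kip.
R_n = max = 249.4 kip [governs: (ii)]; R_n/Ω = 124.7 kip.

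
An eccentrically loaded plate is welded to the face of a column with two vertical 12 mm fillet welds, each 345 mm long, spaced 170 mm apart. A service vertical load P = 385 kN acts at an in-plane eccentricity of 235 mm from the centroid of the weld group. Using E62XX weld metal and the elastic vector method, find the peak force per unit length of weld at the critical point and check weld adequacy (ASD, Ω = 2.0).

f_max ≈ 1790 N/mm; NOT adequate

E62XX → F_EXX = 620 MPa.
Total weld length L_w = 690 mm. Treat welds as unit-width lines.
Polar moment about centroid: J = 2[d³/12 + d(b/2)²] = 2[345³/12 + 345×85²] = 11830000 mm³.
Direct shear f_v = P/L_w = 385×10³ / 690 = 558 N/mm (vertical).
Torsion M = P·e = 385×10³ × 235 = 90475000 N·mm.
Critical point at (x, y) = (85, 172.5) from centroid. f_tx = M·y/J = 1319 N/mm; f_ty = M·x/J = 650.1 N/mm.
Resultant f_max = √[f_tx² + (f_v + f_ty)²] = √[1319² + (558 + 650.1)²] = 1789 N/mm.
Capacity per unit length: r_n/Ω = (1/2.0) × 0.6 × 620 × (0.707 × 12) = 1578 N/mm.
1789 > 1578 → NOT adequate.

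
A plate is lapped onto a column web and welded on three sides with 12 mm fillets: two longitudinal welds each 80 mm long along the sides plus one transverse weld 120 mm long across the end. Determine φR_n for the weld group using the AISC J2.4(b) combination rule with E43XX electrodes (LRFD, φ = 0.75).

φR_n ≈ 519 kN

E43XX → F_EXX = 430 MPa.
t_e = 0.707 × 12 = 8.484 mm.
R_nwl = 0.6 × 430 × 8.484 × 160 × 10⁻³ = 350.2 kN (longitudinal, 2 welds).
R_nwt = 0.6 × 430 × 8.484 × 120 × 10⁻³ = 262.7 kN (transverse, base value).
(i) R_nwl + R_nwt = 612.9 kN; (ii) 0.85 R_nwl + 1.5 R_nwt = 691.7 kN.
R_n = max = 691.7 kN [governs: (ii)]; φR_n = 518.8 kN.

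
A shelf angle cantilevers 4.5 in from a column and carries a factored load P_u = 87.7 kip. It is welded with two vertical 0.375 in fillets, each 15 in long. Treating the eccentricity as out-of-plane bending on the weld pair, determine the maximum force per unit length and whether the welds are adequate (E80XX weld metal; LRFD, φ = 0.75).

f_max ≈ 6.02 kip/in; adequate

E80XX → F_EXX = 80 ksi.
L_w = 2 × 15 = 30 in; section modulus (unit throat) S = 2 × L²/6 = 75 in².
Direct shear f_v = P/L_w = 87.7/30 = 2.923 kip/in.
Moment M = P × e = 87.7 × 4.5 = 394.65 kip·in; bending f_b = M/S = 5.262 kip/in.
f_max = √(f_v² + f_b²) = √(2.923² + 5.262²) = 6.02 kip/in.
φr_n = 0.75 × 0.6 × 80 × (0.707 × 0.375) = 9.544 kip/in → adequate.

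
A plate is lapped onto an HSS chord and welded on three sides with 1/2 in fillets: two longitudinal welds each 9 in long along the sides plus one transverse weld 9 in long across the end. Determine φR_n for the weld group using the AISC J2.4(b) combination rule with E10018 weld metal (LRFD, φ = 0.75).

E100XX → F_EXX = 100 ksi.
t_e = 0.707 × 0.5 = 0.3535 in.
R_nwl = 0.6 × 100 × 0.3535 × 18 = 381.8 kips (longitudinal, 2 welds).
R_nwt = 0.6 × 100 × 0.3535 × 9 = 190.9 kips (transverse, base value).
(i) R_nwl + R_nwt = 572.7 kips; (ii) 0.85 R_nwl + 1.5 R_nwt = 610.8 kips.
R_n = max = 610.8 kips [governs: (ii)]; φR_n = 458.1 kips.

φR_n ≈ 458 kips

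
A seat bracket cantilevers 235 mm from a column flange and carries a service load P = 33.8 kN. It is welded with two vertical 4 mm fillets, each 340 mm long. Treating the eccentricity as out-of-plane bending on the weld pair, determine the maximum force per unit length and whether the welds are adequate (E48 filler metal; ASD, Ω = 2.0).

E48XX → F_EXX = 480 MPa.
L_w = 2 × 340 = 680 mm; section modulus (unit throat) S = 2 × L²/6 = 38530 mm².
Direct shear f_v = P/L_w = 33.8×10³/680 = 49.71 N/mm.
Moment M = P × e = 33.8×10³ × 235 = 7943000 N·mm; bending f_b = M/S = 206.1 N/mm.
f_max = √(f_v² + f_b²) = √(49.71² + 206.1²) = 212 N/mm.
r_n/Ω = (1/2.0) × 0.6 × 480 × (0.707 × 4) = 407.2 N/mm → adequate.

f_max ≈ 212 N/mm; adequate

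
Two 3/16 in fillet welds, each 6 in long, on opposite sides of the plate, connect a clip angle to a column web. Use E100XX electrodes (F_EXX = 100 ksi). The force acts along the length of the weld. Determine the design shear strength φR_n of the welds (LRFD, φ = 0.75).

φR_n ≈ 71.6 kip

Effective throat t_e = 0.707 × 0.1875 = 0.1326 in.
Total length L = 12 in; A_we = 0.1326 × 12 = 1.591 in².
F_nw = 0.6 F_EXX = 0.6 × 100 = 60 ksi.
φR_n = 0.75 × 60 × 1.591 = 71.58 kip.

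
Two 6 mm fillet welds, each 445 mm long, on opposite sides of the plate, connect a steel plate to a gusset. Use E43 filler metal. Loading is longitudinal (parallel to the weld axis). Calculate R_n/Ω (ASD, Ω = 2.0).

R_n/Ω ≈ 487 kN

E43XX → F_EXX = 430 MPa.
Effective throat t_e = 0.707 × 6 = 4.242 mm.
Total length L = 890 mm; A_we = 4.242 × 890 = 3775 mm².
F_nw = 0.6 F_EXX = 0.6 × 430 = 258 MPa.
R_n = 258 × 3775 × 10⁻³ = 974 kN; R_n/Ω = 974/2.0 = 487 kN.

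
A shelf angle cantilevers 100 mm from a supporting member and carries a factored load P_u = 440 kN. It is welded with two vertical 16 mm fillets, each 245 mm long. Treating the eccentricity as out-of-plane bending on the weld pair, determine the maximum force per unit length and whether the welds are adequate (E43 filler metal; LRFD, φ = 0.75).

f_max ≈ 2380 N/mm; NOT adequate

E43XX → F_EXX = 430 MPa.
L_w = 2 × 245 = 490 mm; section modulus (unit throat) S = 2 × L²/6 = 20010 mm².
Direct shear f_v = P/L_w = 440×10³/490 = 898 N/mm.
Moment M = P × e = 440×10³ × 100 = 44000000 N·mm; bending f_b = M/S = 2199 N/mm.
f_max = √(f_v² + f_b²) = √(898² + 2199²) = 2375 N/mm.
φr_n = 0.75 × 0.6 × 430 × (0.707 × 16) = 2189 N/mm → NOT adequate.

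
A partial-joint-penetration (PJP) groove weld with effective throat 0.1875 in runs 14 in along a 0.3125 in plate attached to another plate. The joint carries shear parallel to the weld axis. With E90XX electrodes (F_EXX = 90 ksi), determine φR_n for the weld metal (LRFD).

φR_n ≈ 106 kip

Effective throat (given) t_e = 0.1875 in.
A_we = 0.1875 × 14 = 2.625 in².
F_nw = 0.6 F_EXX = 54 ksi.
φR_n = 0.75 × 54 × 2.625 = 106.3 kip.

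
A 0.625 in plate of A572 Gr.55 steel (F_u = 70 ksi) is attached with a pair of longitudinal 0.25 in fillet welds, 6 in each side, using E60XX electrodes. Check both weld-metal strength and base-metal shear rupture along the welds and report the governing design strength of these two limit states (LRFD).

E60XX → F_EXX = 60 ksi.
t_e = 0.707 × 0.25 = 0.1767 in; L = 12 in.
Weld metal: φR_n = 0.75 × 0.6 × 60 × 0.1767 × 12 = 57.27 kips.
Base metal (shear rupture): φR_n = 0.75 × 0.6 × 70 × 0.625 × 12 = 236.2 kips.
Governing: weld metal.

φR_n ≈ 57.3 kips (weld metal governs)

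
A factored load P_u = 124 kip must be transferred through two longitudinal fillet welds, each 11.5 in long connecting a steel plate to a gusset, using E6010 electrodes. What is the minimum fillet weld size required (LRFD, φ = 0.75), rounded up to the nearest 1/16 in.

w = 5/16 in

E60XX → F_EXX = 60 ksi.
Total weld length L = 23 in.
Required throat t_e = P_u / (φ × 0.6 F_EXX × L) = 124 / (0.75 × 0.6 × 60 × 23) = 0.1997 in.
Required leg w = t_e / 0.707 = 0.2824 in → use 5/16 in.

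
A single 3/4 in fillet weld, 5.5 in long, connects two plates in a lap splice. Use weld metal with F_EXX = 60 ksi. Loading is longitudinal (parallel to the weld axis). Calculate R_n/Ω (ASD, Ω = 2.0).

Effective throat t_e = 0.707 × 0.75 = 0.5302 in.
Total length L = 5.5 in; A_we = 0.5302 × 5.5 = 2.916 in².
F_nw = 0.6 F_EXX = 0.6 × 60 = 36 ksi.
R_n = 36 × 2.916 = 105 kips; R_n/Ω = 105/2.0 = 52.49 kips.

R_n/Ω ≈ 52.5 kips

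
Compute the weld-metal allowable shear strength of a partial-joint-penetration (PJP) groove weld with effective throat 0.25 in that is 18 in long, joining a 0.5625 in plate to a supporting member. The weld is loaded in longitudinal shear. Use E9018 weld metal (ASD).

R_n/Ω ≈ 122 kips

E90XX → F_EXX = 90 ksi.
Effective throat (given) t_e = 0.25 in.
A_we = 0.25 × 18 = 4.5 in².
F_nw = 0.6 F_EXX = 54 ksi.
R_n/Ω = (54 × 4.5) / 2.0 = 121.5 kips.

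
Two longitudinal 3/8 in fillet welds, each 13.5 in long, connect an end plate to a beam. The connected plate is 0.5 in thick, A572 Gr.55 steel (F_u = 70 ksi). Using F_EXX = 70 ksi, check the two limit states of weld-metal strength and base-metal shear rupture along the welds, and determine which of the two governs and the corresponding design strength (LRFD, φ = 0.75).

t_e = 0.707 × 0.375 = 0.2651 in; L = 27 in.
Weld metal: φR_n = 0.75 × 0.6 × 70 × 0.2651 × 27 = 225.5 kip.
Base metal (shear rupture): φR_n = 0.75 × 0.6 × 70 × 0.5 × 27 = 425.2 kip.
Governing: weld metal.

φR_n ≈ 225 kip (weld metal governs)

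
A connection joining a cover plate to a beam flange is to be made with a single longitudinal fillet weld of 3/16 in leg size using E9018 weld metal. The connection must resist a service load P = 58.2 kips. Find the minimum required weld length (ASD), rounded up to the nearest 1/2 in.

E90XX → F_EXX = 90 ksi.
Throat t_e = 0.707 × 0.1875 = 0.1326 in.
r_n/Ω = (0.6 × 90 × 0.1326) / 2.0 = 3.579 kip/in.
L_req = P / (r_n/Ω) = 58.2 / 3.579 = 16.26 in total.
Round up → use L = 16.5 in.

L = 16.5 in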